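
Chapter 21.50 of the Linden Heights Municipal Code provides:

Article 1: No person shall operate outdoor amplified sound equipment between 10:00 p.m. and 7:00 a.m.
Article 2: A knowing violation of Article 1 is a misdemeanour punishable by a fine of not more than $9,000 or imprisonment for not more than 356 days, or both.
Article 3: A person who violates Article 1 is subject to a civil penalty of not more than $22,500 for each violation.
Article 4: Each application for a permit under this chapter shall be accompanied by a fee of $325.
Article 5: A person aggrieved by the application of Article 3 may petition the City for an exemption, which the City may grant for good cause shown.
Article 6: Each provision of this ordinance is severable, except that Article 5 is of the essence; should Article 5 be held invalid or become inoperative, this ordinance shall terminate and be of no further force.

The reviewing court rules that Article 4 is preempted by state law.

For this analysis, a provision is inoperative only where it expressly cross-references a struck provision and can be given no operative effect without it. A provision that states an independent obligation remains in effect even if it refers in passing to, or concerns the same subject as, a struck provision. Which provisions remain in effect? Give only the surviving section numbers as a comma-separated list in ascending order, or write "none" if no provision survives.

Article 4 is struck. Nothing else in the ordinance is defined by reference to Article 4. Article 6 makes Article 5 an essential term, but Article 5 is unaffected, so the severability proviso in Article 6 preserves the remaining provisions. That leaves Article 1, Article 2, Article 3, Article 5, and Article 6 in effect.

1, 2, 3, 5, 6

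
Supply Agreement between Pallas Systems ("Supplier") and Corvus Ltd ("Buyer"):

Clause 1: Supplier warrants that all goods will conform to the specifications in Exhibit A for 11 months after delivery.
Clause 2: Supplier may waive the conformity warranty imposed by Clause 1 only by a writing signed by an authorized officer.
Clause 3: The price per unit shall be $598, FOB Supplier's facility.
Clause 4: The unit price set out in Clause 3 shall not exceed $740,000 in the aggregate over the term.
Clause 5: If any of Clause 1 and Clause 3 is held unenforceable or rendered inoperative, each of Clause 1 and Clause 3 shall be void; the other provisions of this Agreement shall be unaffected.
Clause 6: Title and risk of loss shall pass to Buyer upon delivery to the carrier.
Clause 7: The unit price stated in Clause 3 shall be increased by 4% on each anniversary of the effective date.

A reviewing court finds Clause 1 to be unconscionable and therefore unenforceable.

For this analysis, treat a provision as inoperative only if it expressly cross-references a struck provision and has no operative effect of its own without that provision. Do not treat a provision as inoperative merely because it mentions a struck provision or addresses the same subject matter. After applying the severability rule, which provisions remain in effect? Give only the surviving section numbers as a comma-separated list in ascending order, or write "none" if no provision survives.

5, 6

Clause 1 is struck. The only function of Clause 2 is the waiver condition for Clause 1, so it cannot stand once Clause 1 is removed. Clause 5 declares Clause 1 and Clause 3 mutually dependent; since one of them has fallen, all of them are of no effect. That brings down Clause 3 as well. Clause 4 and Clause 7 in turn depend solely on a provision now struck and likewise fall. The remainder continues in force under Clause 5. The provisions still in force are Clause 5 and Clause 6.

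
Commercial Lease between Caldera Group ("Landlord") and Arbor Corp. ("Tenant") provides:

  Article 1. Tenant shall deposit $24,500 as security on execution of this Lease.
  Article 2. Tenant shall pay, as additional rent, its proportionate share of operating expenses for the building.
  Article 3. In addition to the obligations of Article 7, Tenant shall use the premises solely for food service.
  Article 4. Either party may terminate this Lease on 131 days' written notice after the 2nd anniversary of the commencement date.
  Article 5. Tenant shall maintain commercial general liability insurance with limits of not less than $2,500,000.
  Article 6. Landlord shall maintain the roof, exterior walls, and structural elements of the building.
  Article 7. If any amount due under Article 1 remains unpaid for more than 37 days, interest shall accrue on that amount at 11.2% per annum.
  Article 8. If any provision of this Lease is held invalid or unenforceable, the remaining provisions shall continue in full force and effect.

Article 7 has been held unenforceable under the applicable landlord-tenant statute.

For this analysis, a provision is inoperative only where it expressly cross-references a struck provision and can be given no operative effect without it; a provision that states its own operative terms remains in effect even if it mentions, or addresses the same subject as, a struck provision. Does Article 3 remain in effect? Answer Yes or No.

Article 7 is struck. Although Article 3 refers to Article 7, its operative terms do not depend on Article 7, so it remains in effect. No other provision's operative terms depend on Article 7. Under the severability clause in Article 8, the remaining provisions continue in force. Article 1, Article 2, Article 3, Article 4, Article 5, Article 6, and Article 8 remain in effect. Article 3 is among the surviving provisions, so the answer is yes.

Yes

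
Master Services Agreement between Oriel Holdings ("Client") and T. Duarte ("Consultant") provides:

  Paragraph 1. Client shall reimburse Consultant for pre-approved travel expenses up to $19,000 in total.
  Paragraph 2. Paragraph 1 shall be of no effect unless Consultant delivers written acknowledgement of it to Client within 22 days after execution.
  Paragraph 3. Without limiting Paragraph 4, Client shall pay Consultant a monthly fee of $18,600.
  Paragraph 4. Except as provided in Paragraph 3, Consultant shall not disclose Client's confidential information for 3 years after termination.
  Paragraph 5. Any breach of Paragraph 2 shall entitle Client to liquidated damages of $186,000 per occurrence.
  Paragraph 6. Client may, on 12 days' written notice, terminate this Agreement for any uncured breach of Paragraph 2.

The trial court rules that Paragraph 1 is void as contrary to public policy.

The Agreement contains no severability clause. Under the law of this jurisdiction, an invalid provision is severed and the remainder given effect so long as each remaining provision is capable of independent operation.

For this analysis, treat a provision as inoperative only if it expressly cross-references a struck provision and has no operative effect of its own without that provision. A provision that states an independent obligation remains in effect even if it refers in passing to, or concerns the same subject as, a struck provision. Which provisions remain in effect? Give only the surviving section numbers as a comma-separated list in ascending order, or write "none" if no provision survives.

Paragraph 1 is struck. Paragraph 2 merely fixes the acknowledgement condition for Paragraph 1; with Paragraph 1 gone it has nothing to operate on and falls away. The whole of Paragraph 5 is the liquidated-damages amount, defined by reference to Paragraph 2, so Paragraph 5 cannot stand once Paragraph 2 is removed. The only function of Paragraph 6 is the termination right for breach of Paragraph 2, so it cannot stand once Paragraph 2 is removed. With no severability clause, the stated default rule severs what cannot stand and enforces each remaining provision that can operate on its own. That leaves Paragraph 3 and Paragraph 4 in effect.

3, 4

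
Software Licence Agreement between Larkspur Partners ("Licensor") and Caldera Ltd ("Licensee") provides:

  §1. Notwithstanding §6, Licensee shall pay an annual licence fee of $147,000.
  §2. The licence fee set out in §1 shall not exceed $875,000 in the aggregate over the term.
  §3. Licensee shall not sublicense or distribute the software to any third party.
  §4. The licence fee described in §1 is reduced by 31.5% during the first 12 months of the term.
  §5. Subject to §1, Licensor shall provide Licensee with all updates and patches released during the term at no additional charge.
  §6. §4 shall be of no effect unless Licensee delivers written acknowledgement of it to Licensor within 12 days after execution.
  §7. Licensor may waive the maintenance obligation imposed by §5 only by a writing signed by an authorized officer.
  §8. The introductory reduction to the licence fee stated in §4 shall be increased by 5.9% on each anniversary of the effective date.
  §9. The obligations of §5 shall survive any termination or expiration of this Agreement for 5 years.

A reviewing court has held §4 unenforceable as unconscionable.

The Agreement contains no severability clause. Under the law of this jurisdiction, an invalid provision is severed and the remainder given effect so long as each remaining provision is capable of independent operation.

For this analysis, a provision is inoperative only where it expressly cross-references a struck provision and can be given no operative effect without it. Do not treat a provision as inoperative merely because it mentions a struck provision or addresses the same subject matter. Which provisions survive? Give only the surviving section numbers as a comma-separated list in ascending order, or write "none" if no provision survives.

1, 2, 3, 5, 7, 9

§4 is struck. §6 has no operative effect of its own apart from §4 and is therefore inoperative. §8 operates only by reference to §4, so it falls with §4. Although §1 refers to §6, its operative terms do not depend on §6, so it remains in effect. With no severability clause, the stated default rule severs what cannot stand and enforces each remaining provision that can operate on its own. That leaves §1, §2, §3, §5, §7, and §9 in effect.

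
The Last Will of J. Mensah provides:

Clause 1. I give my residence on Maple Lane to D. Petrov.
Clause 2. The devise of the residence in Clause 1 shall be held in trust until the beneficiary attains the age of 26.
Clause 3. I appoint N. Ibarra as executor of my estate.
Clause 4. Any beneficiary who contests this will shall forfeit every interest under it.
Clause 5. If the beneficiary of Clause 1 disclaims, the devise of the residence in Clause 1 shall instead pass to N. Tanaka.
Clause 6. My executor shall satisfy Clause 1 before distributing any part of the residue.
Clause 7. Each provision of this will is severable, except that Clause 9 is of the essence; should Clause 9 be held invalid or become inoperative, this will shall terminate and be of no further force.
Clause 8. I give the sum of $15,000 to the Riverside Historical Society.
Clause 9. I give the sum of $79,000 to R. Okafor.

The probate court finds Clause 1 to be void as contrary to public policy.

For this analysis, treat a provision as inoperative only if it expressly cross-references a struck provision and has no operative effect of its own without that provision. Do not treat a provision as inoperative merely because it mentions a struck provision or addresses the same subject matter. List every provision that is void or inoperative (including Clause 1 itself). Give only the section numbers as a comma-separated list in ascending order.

Clause 1 is struck. The only function of Clause 2 is the trust for Clause 1, so it cannot stand once Clause 1 is removed. Clause 5 has no operative effect of its own apart from Clause 1 and is therefore inoperative. Clause 6 merely fixes the priority direction for Clause 1; with Clause 1 gone it has nothing to operate on and falls away. Clause 7 makes Clause 9 an essential term, but Clause 9 is unaffected, so the severability proviso in Clause 7 preserves the remaining provisions. The provisions still in force are Clause 3, Clause 4, Clause 7, Clause 8, and Clause 9.

1, 2, 5, 6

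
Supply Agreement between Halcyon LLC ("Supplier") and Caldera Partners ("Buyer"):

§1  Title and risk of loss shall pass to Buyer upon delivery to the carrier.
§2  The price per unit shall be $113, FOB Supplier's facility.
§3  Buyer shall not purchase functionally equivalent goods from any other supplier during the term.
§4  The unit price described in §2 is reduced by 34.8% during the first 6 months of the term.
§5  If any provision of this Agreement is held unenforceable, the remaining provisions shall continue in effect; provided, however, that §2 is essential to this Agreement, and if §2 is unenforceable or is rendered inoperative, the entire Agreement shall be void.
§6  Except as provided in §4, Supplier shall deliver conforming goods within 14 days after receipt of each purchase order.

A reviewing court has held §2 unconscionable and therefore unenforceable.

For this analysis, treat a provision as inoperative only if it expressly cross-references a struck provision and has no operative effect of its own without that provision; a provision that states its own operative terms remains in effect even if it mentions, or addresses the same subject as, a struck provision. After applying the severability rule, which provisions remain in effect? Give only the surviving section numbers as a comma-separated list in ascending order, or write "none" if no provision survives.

§2 is struck. §4 has no operative effect of its own apart from §2 and is therefore inoperative. §5 makes §2 an essential term, and §2 is the provision held invalid; under §5, the entire Agreement is therefore void. No provision of the Agreement survives.

none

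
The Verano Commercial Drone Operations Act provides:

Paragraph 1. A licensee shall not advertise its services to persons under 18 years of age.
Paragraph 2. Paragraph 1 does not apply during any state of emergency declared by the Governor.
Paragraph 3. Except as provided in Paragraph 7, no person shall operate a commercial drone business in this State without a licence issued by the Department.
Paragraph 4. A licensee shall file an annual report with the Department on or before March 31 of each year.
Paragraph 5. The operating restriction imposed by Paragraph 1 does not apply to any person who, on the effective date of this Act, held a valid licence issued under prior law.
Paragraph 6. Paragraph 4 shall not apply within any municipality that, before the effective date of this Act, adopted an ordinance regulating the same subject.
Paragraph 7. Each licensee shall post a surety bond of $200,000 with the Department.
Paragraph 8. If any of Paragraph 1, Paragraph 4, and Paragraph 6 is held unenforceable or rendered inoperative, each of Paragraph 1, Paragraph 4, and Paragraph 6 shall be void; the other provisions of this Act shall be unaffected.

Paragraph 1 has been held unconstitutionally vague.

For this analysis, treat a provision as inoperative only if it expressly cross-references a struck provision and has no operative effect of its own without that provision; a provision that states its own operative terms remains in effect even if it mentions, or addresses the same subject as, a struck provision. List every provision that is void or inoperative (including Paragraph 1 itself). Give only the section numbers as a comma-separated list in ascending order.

Paragraph 1 is struck. Paragraph 2 operates only by reference to Paragraph 1, so it falls with Paragraph 1. Paragraph 5 merely fixes the grandfather exemption from Paragraph 1; with Paragraph 1 gone it has nothing to operate on and falls away. Paragraph 8 declares Paragraph 1, Paragraph 4, and Paragraph 6 mutually dependent; since one of them has fallen, all of them are of no effect. That brings down Paragraph 4 and Paragraph 6 as well. The remainder continues in force under Paragraph 8. Paragraph 3, Paragraph 7, and Paragraph 8 remain in effect.

1, 2, 4, 5, 6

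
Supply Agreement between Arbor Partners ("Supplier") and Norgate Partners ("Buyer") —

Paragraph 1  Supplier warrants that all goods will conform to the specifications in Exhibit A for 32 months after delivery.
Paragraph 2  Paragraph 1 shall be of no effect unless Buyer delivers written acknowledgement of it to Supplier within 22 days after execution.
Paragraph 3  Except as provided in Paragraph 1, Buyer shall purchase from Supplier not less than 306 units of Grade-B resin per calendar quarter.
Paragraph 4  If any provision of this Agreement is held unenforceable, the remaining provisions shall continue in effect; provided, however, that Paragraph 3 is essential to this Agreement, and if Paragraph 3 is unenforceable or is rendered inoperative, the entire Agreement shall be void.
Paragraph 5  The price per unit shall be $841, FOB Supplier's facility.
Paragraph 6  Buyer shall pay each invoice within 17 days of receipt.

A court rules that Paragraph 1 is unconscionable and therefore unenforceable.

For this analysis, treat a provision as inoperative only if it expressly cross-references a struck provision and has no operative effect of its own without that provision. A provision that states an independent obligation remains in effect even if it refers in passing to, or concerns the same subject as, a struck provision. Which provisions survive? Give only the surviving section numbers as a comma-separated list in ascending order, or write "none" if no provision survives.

Paragraph 1 is struck. Paragraph 2 has no operative effect of its own apart from Paragraph 1 and is therefore inoperative. Although Paragraph 3 refers to Paragraph 1, its operative terms do not depend on Paragraph 1, so it remains in effect. Paragraph 4 makes Paragraph 3 an essential term, but Paragraph 3 is unaffected, so the severability proviso in Paragraph 4 preserves the remaining provisions. The provisions still in force are Paragraph 3, Paragraph 4, Paragraph 5, and Paragraph 6.

3, 4, 5, 6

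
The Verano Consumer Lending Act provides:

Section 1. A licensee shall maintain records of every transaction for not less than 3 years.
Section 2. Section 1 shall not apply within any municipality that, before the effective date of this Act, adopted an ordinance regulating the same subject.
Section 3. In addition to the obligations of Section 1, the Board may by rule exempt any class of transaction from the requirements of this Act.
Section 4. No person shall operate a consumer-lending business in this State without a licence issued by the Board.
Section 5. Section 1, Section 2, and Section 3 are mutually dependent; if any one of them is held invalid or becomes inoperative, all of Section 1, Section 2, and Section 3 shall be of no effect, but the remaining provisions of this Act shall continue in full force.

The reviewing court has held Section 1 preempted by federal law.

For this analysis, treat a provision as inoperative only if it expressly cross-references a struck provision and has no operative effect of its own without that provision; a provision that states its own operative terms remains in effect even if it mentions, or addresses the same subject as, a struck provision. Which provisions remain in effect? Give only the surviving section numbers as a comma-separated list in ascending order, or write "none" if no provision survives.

4, 5

Section 1 is struck. Section 2 has no operative effect of its own apart from Section 1 and is therefore inoperative. Section 5 declares Section 1, Section 2, and Section 3 mutually dependent; since one of them has fallen, all of them are of no effect. That brings down Section 3 as well. The remainder continues in force under Section 5. That leaves Section 4 and Section 5 in effect.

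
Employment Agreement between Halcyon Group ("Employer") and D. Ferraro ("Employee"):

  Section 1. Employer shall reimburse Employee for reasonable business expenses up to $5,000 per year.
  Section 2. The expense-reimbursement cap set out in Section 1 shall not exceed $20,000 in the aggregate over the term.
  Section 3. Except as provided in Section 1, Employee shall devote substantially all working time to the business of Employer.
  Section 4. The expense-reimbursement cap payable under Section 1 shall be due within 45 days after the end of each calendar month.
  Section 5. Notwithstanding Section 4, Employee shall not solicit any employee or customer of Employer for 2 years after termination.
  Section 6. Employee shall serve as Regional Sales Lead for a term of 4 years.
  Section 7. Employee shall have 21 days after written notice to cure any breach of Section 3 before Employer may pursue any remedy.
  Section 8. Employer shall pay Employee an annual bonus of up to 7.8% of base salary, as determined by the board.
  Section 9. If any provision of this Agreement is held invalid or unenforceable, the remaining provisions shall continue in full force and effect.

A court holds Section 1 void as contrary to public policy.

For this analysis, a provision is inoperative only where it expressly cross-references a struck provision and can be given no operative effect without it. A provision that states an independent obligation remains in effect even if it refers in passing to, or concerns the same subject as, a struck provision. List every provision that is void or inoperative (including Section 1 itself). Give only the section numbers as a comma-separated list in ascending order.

1, 2, 4

Section 1 is struck. Section 2 operates only by reference to Section 1, so it falls with Section 1. Section 4 has no operative effect of its own apart from Section 1 and is therefore inoperative. Section 3 mentions Section 1 but its own obligation stands independently of Section 1, so Section 3 is not affected. Section 5 mentions Section 4 but its own obligation stands independently of Section 4, so Section 5 is not affected. Section 9 is a severability clause and preserves every provision that can still be given independent effect. That leaves Section 3, Section 5, Section 6, Section 7, Section 8, and Section 9 in effect.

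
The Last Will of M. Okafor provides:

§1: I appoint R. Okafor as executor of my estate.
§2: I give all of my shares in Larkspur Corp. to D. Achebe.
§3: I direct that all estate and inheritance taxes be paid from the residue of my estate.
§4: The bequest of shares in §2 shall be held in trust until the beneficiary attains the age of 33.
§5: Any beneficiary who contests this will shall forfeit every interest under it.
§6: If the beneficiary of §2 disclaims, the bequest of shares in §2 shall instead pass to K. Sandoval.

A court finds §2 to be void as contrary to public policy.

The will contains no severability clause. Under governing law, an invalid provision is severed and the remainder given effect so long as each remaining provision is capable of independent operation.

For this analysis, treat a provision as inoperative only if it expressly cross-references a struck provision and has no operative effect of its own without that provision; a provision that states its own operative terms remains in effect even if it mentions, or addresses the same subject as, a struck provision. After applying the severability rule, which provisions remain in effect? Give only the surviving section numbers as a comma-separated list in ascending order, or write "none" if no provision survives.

§2 is struck. §4 has no operative effect of its own apart from §2 and is therefore inoperative. §6 has no operative effect of its own apart from §2 and is therefore inoperative. Under the stated default rule, only provisions that cannot operate independently fall away; the rest are enforced. That leaves §1, §3, and §5 in effect.

1, 3, 5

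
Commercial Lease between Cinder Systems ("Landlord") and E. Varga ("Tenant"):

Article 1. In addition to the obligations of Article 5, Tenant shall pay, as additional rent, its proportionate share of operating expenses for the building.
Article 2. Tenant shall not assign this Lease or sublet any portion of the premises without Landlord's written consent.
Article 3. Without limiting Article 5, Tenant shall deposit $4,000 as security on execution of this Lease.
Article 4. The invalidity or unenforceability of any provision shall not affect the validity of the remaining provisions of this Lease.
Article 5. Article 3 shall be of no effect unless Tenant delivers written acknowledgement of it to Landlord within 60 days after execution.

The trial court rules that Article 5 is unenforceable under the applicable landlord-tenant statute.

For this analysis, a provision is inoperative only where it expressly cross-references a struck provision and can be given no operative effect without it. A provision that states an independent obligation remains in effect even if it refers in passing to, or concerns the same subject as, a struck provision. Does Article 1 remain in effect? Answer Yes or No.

Article 5 is struck. Article 1 mentions Article 5 but its own obligation stands independently of Article 5, so Article 1 is not affected. Although Article 3 refers to Article 5, its operative terms do not depend on Article 5, so it remains in effect. No other provision's operative terms depend on Article 5. Article 4 is a severability clause and preserves every provision that can still be given independent effect. That leaves Article 1, Article 2, Article 3, and Article 4 in effect. Article 1 is among the surviving provisions, so the answer is yes.

Yes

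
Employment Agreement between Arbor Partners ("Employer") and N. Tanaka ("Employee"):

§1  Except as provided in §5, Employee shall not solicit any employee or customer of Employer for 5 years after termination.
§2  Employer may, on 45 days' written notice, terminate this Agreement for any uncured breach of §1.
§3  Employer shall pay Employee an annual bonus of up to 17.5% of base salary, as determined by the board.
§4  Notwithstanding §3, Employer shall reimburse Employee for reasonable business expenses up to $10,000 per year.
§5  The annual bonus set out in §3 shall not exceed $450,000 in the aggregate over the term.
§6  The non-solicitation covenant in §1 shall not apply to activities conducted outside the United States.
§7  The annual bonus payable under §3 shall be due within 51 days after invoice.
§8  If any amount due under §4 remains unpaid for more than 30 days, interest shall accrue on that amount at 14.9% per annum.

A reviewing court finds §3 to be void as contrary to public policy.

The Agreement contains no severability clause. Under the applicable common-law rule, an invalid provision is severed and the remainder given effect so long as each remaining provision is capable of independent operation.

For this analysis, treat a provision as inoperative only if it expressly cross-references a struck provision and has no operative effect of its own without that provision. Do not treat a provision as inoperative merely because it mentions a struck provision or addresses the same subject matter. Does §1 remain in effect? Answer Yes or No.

Yes

§3 is struck. §5 has no operative effect of its own apart from §3 and is therefore inoperative. §7 does nothing except set the payment deadline for the annual bonus by reference to §3; with §3 gone it has no independent effect and is inoperative. Although §4 refers to §3, its operative terms do not depend on §3, so it remains in effect. Although §1 refers to §5, its operative terms do not depend on §5, so it remains in effect. Under the stated default rule, only provisions that cannot operate independently fall away; the rest are enforced. The provisions still in force are §1, §2, §4, §6, and §8. §1 is among the surviving provisions, so the answer is yes.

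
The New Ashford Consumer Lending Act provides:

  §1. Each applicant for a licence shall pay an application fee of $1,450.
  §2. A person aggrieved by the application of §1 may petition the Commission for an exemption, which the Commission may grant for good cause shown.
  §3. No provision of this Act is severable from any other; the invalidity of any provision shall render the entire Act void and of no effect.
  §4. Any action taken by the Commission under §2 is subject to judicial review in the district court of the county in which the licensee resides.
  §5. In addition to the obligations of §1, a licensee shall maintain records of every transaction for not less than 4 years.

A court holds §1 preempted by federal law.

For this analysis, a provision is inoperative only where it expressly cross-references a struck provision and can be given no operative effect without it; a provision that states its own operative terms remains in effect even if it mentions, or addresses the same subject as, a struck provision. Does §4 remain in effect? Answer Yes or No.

§1 is struck. §2 merely fixes the exemption procedure for §1; with §1 gone it has nothing to operate on and falls away. §4 operates only by reference to §2, so it falls with §2. §3 provides that the Act is not severable, so the invalidity of any one provision voids the entire Act. No provision of the Act survives. §4 is among the inoperative provisions, so the answer is no.

No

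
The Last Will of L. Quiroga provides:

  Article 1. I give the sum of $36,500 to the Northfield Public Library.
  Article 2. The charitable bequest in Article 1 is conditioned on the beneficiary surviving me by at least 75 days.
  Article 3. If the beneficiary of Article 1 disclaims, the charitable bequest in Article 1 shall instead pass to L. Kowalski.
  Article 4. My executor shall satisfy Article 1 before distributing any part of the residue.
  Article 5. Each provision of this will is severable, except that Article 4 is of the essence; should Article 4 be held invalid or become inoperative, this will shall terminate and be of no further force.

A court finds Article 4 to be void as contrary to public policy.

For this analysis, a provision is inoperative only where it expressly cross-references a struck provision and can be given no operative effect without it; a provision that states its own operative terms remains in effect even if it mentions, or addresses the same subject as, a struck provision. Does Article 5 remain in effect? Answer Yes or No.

Article 4 is struck. Nothing else in the will is defined by reference to Article 4. Article 5 makes Article 4 an essential term, and Article 4 is the provision held invalid; under Article 5, the entire will is therefore void. No provision of the will survives. Article 5 is among the inoperative provisions, so the answer is no.

No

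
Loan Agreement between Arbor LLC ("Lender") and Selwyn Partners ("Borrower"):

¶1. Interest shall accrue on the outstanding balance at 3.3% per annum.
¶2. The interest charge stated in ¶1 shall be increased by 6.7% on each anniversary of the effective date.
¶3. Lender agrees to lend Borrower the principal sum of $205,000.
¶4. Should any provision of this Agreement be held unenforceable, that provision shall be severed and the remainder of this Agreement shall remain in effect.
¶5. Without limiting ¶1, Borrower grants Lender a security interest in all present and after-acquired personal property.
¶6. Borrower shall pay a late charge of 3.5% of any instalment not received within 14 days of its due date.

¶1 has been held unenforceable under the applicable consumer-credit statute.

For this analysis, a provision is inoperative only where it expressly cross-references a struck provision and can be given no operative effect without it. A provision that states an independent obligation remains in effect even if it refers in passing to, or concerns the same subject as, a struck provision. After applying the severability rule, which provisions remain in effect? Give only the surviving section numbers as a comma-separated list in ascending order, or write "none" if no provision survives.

3, 4, 5, 6

¶1 is struck. ¶2 does nothing except set the escalation of the interest charge by reference to ¶1; with ¶1 gone it has no independent effect and is inoperative. ¶5 mentions ¶1 but its own obligation stands independently of ¶1, so ¶5 is not affected. Under the severability clause in ¶4, the remaining provisions continue in force. ¶3, ¶4, ¶5, and ¶6 remain in effect.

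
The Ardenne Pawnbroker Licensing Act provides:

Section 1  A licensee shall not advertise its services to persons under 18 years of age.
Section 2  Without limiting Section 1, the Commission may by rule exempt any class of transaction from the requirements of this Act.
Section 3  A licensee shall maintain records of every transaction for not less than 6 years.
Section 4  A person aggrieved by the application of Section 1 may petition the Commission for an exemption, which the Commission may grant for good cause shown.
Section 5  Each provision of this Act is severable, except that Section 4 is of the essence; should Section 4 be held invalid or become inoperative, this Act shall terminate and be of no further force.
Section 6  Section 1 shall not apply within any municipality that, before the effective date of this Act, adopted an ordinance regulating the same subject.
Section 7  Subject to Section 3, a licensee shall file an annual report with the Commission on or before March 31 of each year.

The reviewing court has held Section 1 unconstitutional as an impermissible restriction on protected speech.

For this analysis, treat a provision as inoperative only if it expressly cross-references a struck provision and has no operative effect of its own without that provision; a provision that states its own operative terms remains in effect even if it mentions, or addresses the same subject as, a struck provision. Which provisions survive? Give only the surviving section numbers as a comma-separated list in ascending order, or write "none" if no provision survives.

none

Section 1 is struck. Section 4 merely fixes the exemption procedure for Section 1; with Section 1 gone it has nothing to operate on and falls away. Section 6 merely fixes the local-preemption carve-out from Section 1; with Section 1 gone it has nothing to operate on and falls away. Section 5 makes Section 4 an essential term, and Section 4 has been rendered inoperative by the cascade; under Section 5, the entire Act is therefore void. No provision of the Act survives.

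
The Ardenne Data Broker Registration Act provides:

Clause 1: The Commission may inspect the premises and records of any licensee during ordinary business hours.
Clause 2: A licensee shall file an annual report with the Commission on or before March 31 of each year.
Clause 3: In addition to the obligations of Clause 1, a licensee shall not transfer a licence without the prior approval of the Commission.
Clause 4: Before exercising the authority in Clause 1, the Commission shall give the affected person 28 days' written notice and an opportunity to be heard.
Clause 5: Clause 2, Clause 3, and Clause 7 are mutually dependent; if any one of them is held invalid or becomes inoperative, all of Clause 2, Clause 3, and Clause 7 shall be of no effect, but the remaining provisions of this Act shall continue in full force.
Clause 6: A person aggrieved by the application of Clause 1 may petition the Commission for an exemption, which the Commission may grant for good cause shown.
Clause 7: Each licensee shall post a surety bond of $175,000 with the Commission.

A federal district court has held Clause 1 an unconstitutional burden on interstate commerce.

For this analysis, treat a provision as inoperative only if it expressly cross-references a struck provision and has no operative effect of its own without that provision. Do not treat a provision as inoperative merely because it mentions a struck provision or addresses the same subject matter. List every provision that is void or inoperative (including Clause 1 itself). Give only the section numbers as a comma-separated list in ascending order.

Clause 1 is struck. Clause 4 has no operative effect of its own apart from Clause 1 and is therefore inoperative. The only function of Clause 6 is the exemption procedure for Clause 1, so it cannot stand once Clause 1 is removed. Although Clause 3 refers to Clause 1, its operative terms do not depend on Clause 1, so it remains in effect. Clause 5 ties Clause 2, Clause 3, and Clause 7 together, but none of those is affected here; the remaining provisions continue in force under Clause 5. That leaves Clause 2, Clause 3, Clause 5, and Clause 7 in effect.

1, 4, 6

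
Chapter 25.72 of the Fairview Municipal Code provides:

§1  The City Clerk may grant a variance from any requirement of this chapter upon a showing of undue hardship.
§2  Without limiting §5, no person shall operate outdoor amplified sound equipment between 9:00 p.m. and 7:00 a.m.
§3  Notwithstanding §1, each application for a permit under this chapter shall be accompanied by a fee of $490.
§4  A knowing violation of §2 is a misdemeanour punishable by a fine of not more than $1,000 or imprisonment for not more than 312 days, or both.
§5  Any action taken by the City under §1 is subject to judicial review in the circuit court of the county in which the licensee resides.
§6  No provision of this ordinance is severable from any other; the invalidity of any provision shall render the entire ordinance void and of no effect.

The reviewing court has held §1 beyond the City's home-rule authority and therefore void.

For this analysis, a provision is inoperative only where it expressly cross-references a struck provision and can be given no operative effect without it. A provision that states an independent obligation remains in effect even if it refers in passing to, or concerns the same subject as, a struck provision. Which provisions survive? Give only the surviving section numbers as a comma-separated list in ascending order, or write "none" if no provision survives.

none

§1 is struck. §5 merely fixes the judicial-review right for §1; with §1 gone it has nothing to operate on and falls away. §6 provides that the ordinance is not severable, so the invalidity of any one provision voids the entire ordinance. No provision of the ordinance survives.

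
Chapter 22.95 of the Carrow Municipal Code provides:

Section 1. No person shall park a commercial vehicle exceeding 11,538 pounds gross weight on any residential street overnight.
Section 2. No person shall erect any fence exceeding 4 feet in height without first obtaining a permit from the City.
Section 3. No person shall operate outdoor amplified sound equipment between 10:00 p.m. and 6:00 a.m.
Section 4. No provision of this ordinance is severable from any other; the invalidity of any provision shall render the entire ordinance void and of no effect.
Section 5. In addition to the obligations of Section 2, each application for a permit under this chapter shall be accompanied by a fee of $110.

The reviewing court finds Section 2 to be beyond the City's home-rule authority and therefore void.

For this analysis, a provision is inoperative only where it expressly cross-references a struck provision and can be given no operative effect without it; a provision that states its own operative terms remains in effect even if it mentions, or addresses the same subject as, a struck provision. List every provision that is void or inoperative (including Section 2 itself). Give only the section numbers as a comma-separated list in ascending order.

Section 2 is struck. No other provision's operative terms depend on Section 2. Section 4 provides that the ordinance is not severable, so the invalidity of any one provision voids the entire ordinance. No provision of the ordinance survives.

1, 2, 3, 4, 5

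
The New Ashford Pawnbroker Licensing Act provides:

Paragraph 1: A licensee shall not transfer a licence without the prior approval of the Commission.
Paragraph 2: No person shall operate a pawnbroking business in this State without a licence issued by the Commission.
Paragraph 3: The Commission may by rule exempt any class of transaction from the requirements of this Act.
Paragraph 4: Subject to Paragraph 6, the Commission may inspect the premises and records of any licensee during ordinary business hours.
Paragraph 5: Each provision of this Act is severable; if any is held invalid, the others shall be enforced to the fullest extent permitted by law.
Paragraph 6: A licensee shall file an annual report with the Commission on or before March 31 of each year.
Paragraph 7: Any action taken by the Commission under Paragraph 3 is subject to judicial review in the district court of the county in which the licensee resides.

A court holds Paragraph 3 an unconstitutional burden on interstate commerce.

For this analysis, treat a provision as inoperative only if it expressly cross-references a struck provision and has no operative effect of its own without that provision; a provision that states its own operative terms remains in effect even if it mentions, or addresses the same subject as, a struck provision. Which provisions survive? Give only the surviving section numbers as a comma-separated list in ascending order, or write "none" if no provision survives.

Paragraph 3 is struck. The only function of Paragraph 7 is the judicial-review right for Paragraph 3, so it cannot stand once Paragraph 3 is removed. Paragraph 5 is a severability clause and preserves every provision that can still be given independent effect. Paragraph 1, Paragraph 2, Paragraph 4, Paragraph 5, and Paragraph 6 remain in effect.

1, 2, 4, 5, 6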